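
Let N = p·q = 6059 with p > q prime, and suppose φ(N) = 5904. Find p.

83

φ(n) = (p−1)(q−1) = n − (p+q) + 1, so p + q = 6059 − 5904 + 1 = 156.
p and q are the roots of t² − 156t + 6059 = 0.
Discriminant: 156² − 4·6059 = 24336 − 24236 = 100; √100 = 10.
q = (156 − 10)/2 = 73, p = (156 + 10)/2 = 83.
Check: 73 · 83 = 6059.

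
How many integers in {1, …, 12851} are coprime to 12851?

12600

Factor: 12851 = 71 · 181.
φ(12851) = (71−1) · (181−1) = 70 · 180 = 12600.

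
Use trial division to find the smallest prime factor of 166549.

17

166549 is odd.
Digit sum 31, not divisible by 3.
Ends in 9: not divisible by 5.
7: 166549 = 7·23792 + 5
11: 166549 = 11·15140 + 9
13: 166549 = 13·12811 + 6
17: 166549 = 17·9797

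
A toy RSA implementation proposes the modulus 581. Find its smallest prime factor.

581 is odd.
Digit sum 14, not divisible by 3.
Ends in 1: not divisible by 5.
7: 581 = 7·83

7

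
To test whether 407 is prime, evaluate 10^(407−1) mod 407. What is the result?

10^1 ≡ 10 (mod 407)
10^2 ≡ 10^2 = 100 ≡ 100 (mod 407)
10^4 ≡ 100^2 = 10000 ≡ 232 (mod 407)
10^8 ≡ 232^2 = 53824 ≡ 100 (mod 407)
10^16 ≡ 100^2 = 10000 ≡ 232 (mod 407)
10^32 ≡ 232^2 = 53824 ≡ 100 (mod 407)
10^64 ≡ 100^2 = 10000 ≡ 232 (mod 407)
10^128 ≡ 232^2 = 53824 ≡ 100 (mod 407)
10^256 ≡ 100^2 = 10000 ≡ 232 (mod 407)
406 = 256 + 128 + 16 + 4 + 2 in binary powers of 2.
So 10^406 ≡ 232 · 100 · 232 · 232 · 100 ≡ 232 (mod 407).
Since 232 ≠ 1, base 10 is a Fermat witness: 407 is composite.

232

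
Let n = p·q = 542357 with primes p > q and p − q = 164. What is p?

823

Since p = q + 164, we have 542357 = q(q + 164), so q² + 164q − 542357 = 0.
Discriminant: 164² + 4·542357 = 26896 + 2169428 = 2196324; √2196324 = 1482.
q = (−164 + 1482)/2 = 659, and p = q + 164 = 823.
Check: 659 · 823 = 542357.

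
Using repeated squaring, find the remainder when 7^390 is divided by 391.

7^1 ≡ 7 (mod 391)
7^2 ≡ 7^2 = 49 ≡ 49 (mod 391)
7^4 ≡ 49^2 = 2401 ≡ 55 (mod 391)
7^8 ≡ 55^2 = 3025 ≡ 288 (mod 391)
7^16 ≡ 288^2 = 82944 ≡ 52 (mod 391)
7^32 ≡ 52^2 = 2704 ≡ 358 (mod 391)
7^64 ≡ 358^2 = 128164 ≡ 307 (mod 391)
7^128 ≡ 307^2 = 94249 ≡ 18 (mod 391)
7^256 ≡ 18^2 = 324 ≡ 324 (mod 391)
390 = 256 + 128 + 4 + 2 in binary powers of 2.
So 7^390 ≡ 324 · 18 · 55 · 49 ≡ 213 (mod 391).
Since 213 ≠ 1, base 7 is a Fermat witness: 391 is composite.

213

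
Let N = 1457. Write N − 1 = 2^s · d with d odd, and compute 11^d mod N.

1158

1457 − 1 = 1456 = 2^4 · 91, so d = 91.
11^1 ≡ 11 (mod 1457)
11^2 ≡ 11^2 = 121 ≡ 121 (mod 1457)
11^4 ≡ 121^2 = 14641 ≡ 71 (mod 1457)
11^8 ≡ 71^2 = 5041 ≡ 670 (mod 1457)
11^16 ≡ 670^2 = 448900 ≡ 144 (mod 1457)
11^32 ≡ 144^2 = 20736 ≡ 338 (mod 1457)
11^64 ≡ 338^2 = 114244 ≡ 598 (mod 1457)
91 = 64 + 16 + 8 + 2 + 1 in binary powers of 2.
So 11^91 ≡ 598 · 144 · 670 · 121 · 11 ≡ 1158 (mod 1457).
Squaring chain: 1158 → 524 → 660 → 1414; never reaches −1, so base 11 is a Miller–Rabin witness that 1457 is composite.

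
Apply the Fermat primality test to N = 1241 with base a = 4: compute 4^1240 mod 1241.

4^1 ≡ 4 (mod 1241)
4^2 ≡ 4^2 = 16 ≡ 16 (mod 1241)
4^4 ≡ 16^2 = 256 ≡ 256 (mod 1241)
4^8 ≡ 256^2 = 65536 ≡ 1004 (mod 1241)
4^16 ≡ 1004^2 = 1008016 ≡ 324 (mod 1241)
4^32 ≡ 324^2 = 104976 ≡ 732 (mod 1241)
4^64 ≡ 732^2 = 535824 ≡ 953 (mod 1241)
4^128 ≡ 953^2 = 908209 ≡ 1038 (mod 1241)
4^256 ≡ 1038^2 = 1077444 ≡ 256 (mod 1241)
4^512 ≡ 256^2 = 65536 ≡ 1004 (mod 1241)
4^1024 ≡ 1004^2 = 1008016 ≡ 324 (mod 1241)
1240 = 1024 + 128 + 64 + 16 + 8 in binary powers of 2.
So 4^1240 ≡ 324 · 1038 · 953 · 324 · 1004 ≡ 324 (mod 1241).
Since 324 ≠ 1, base 4 is a Fermat witness: 1241 is composite.

324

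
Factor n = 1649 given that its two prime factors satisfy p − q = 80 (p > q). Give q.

17

Since p = q + 80, we have 1649 = q(q + 80), so q² + 80q − 1649 = 0.
Discriminant: 80² + 4·1649 = 6400 + 6596 = 12996; √12996 = 114.
q = (−80 + 114)/2 = 17, and p = q + 80 = 97.
Check: 17 · 97 = 1649.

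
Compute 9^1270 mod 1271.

9^1 ≡ 9 (mod 1271)
9^2 ≡ 9^2 = 81 ≡ 81 (mod 1271)
9^4 ≡ 81^2 = 6561 ≡ 206 (mod 1271)
9^8 ≡ 206^2 = 42436 ≡ 493 (mod 1271)
9^16 ≡ 493^2 = 243049 ≡ 288 (mod 1271)
9^32 ≡ 288^2 = 82944 ≡ 329 (mod 1271)
9^64 ≡ 329^2 = 108241 ≡ 206 (mod 1271)
9^128 ≡ 206^2 = 42436 ≡ 493 (mod 1271)
9^256 ≡ 493^2 = 243049 ≡ 288 (mod 1271)
9^512 ≡ 288^2 = 82944 ≡ 329 (mod 1271)
9^1024 ≡ 329^2 = 108241 ≡ 206 (mod 1271)
1270 = 1024 + 128 + 64 + 32 + 16 + 4 + 2 in binary powers of 2.
So 9^1270 ≡ 206 · 493 · 206 · 329 · 288 · 206 · 81 ≡ 532 (mod 1271).
Since 532 ≠ 1, base 9 is a Fermat witness: 1271 is composite.

532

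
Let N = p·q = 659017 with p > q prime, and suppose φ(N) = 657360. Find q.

φ(n) = (p−1)(q−1) = n − (p+q) + 1, so p + q = 659017 − 657360 + 1 = 1658.
p and q are the roots of t² − 1658t + 659017 = 0.
Discriminant: 1658² − 4·659017 = 2748964 − 2636068 = 112896; √112896 = 336.
q = (1658 − 336)/2 = 661, p = (1658 + 336)/2 = 997.
Check: 661 · 997 = 659017.

661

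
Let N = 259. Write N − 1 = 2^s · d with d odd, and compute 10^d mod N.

223

259 − 1 = 258 = 2^1 · 129, so d = 129.
10^1 ≡ 10 (mod 259)
10^2 ≡ 10^2 = 100 ≡ 100 (mod 259)
10^4 ≡ 100^2 = 10000 ≡ 158 (mod 259)
10^8 ≡ 158^2 = 24964 ≡ 100 (mod 259)
10^16 ≡ 100^2 = 10000 ≡ 158 (mod 259)
10^32 ≡ 158^2 = 24964 ≡ 100 (mod 259)
10^64 ≡ 100^2 = 10000 ≡ 158 (mod 259)
10^128 ≡ 158^2 = 24964 ≡ 100 (mod 259)
129 = 128 + 1 in binary powers of 2.
So 10^129 ≡ 100 · 10 ≡ 223 (mod 259).
Squaring chain: 223; never reaches −1, so base 10 is a Miller–Rabin witness that 259 is composite.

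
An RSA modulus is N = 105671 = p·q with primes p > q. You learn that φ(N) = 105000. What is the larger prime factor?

421

φ(n) = (p−1)(q−1) = n − (p+q) + 1, so p + q = 105671 − 105000 + 1 = 672.
p and q are the roots of t² − 672t + 105671 = 0.
Discriminant: 672² − 4·105671 = 451584 − 422684 = 28900; √28900 = 170.
q = (672 − 170)/2 = 251, p = (672 + 170)/2 = 421.
Check: 251 · 421 = 105671.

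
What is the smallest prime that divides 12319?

12319 is odd.
Digit sum 16, not divisible by 3.
Ends in 9: not divisible by 5.
7: 12319 = 7·1759 + 6
11: 12319 = 11·1119 + 10
13: 12319 = 13·947 + 8
17: 12319 = 17·724 + 11
19: 12319 = 19·648 + 7
23: 12319 = 23·535 + 14
29: 12319 = 29·424 + 23
31: 12319 = 31·397 + 12
37: 12319 = 37·332 + 35
41: 12319 = 41·300 + 19
43: 12319 = 43·286 + 21
47: 12319 = 47·262 + 5
53: 12319 = 53·232 + 23
59: 12319 = 59·208 + 47
61: 12319 = 61·201 + 58
67: 12319 = 67·183 + 58
71: 12319 = 71·173 + 36
73: 12319 = 73·168 + 55
79: 12319 = 79·155 + 74
83: 12319 = 83·148 + 35
89: 12319 = 89·138 + 37
97: 12319 = 97·127

97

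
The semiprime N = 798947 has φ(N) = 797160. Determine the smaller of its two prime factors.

φ(n) = (p−1)(q−1) = n − (p+q) + 1, so p + q = 798947 − 797160 + 1 = 1788.
p and q are the roots of t² − 1788t + 798947 = 0.
Discriminant: 1788² − 4·798947 = 3196944 − 3195788 = 1156; √1156 = 34.
q = (1788 − 34)/2 = 877, p = (1788 + 34)/2 = 911.
Check: 877 · 911 = 798947.

877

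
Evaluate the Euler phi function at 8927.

Factor: 8927 = 79 · 113.
φ(8927) = (79−1) · (113−1) = 78 · 112 = 8736.

8736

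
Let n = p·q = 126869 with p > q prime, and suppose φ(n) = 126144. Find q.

φ(n) = (p−1)(q−1) = n − (p+q) + 1, so p + q = 126869 − 126144 + 1 = 726.
p and q are the roots of t² − 726t + 126869 = 0.
Discriminant: 726² − 4·126869 = 527076 − 507476 = 19600; √19600 = 140.
q = (726 − 140)/2 = 293, p = (726 + 140)/2 = 433.
Check: 293 · 433 = 126869.

293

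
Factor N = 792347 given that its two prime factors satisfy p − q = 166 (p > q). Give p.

977

Since p = q + 166, we have 792347 = q(q + 166), so q² + 166q − 792347 = 0.
Discriminant: 166² + 4·792347 = 27556 + 3169388 = 3196944; √3196944 = 1788.
q = (−166 + 1788)/2 = 811, and p = q + 166 = 977.
Check: 811 · 977 = 792347.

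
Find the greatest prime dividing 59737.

59737 = 31 · 1927
1927 = 41 · 47
47 is prime.
So 59737 = 31 · 41 · 47; the largest prime factor is 47.

47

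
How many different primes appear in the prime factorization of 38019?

4

38019 = 3 · 12673
12673 = 19 · 667
667 = 23 · 29
38019 = 3 · 19 · 23 · 29, which has 4 distinct prime factors.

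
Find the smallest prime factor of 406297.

406297 is odd.
Digit sum 28, not divisible by 3.
Ends in 7: not divisible by 5.
7: 406297 = 7·58042 + 3
11: 406297 = 11·36936 + 1
13: 406297 = 13·31253 + 8
17: 406297 = 17·23899 + 14
19: 406297 = 19·21384 + 1
23: 406297 = 23·17665 + 2
29: 406297 = 29·14010 + 7
31: 406297 = 31·13106 + 11
37: 406297 = 37·10981

37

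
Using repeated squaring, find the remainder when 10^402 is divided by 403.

10^1 ≡ 10 (mod 403)
10^2 ≡ 10^2 = 100 ≡ 100 (mod 403)
10^4 ≡ 100^2 = 10000 ≡ 328 (mod 403)
10^8 ≡ 328^2 = 107584 ≡ 386 (mod 403)
10^16 ≡ 386^2 = 148996 ≡ 289 (mod 403)
10^32 ≡ 289^2 = 83521 ≡ 100 (mod 403)
10^64 ≡ 100^2 = 10000 ≡ 328 (mod 403)
10^128 ≡ 328^2 = 107584 ≡ 386 (mod 403)
10^256 ≡ 386^2 = 148996 ≡ 289 (mod 403)
402 = 256 + 128 + 16 + 2 in binary powers of 2.
So 10^402 ≡ 289 · 386 · 289 · 100 ≡ 66 (mod 403).
Since 66 ≠ 1, base 10 is a Fermat witness: 403 is composite.

66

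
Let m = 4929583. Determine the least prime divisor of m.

4929583 is odd.
Digit sum 40, not divisible by 3.
Ends in 3: not divisible by 5.
7: 4929583 = 7·704226 + 1
11: 4929583 = 11·448143 + 10
13: 4929583 = 13·379198 + 9
17: 4929583 = 17·289975 + 8
19: 4929583 = 19·259451 + 14
23: 4929583 = 23·214329 + 16
29: 4929583 = 29·169985 + 18
31: 4929583 = 31·159018 + 25
37: 4929583 = 37·133231 + 36
41: 4929583 = 41·120233 + 30
43: 4929583 = 43·114641 + 20
47: 4929583 = 47·104884 + 35
53: 4929583 = 53·93011

53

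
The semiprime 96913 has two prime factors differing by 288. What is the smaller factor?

Since p = q + 288, we have 96913 = q(q + 288), so q² + 288q − 96913 = 0.
Discriminant: 288² + 4·96913 = 82944 + 387652 = 470596; √470596 = 686.
q = (−288 + 686)/2 = 199, and p = q + 288 = 487.
Check: 199 · 487 = 96913.

199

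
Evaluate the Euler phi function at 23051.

19008

Factor: 23051 = 7 · 37 · 89.
φ(23051) = (7−1) · (37−1) · (89−1) = 6 · 36 · 88 = 19008.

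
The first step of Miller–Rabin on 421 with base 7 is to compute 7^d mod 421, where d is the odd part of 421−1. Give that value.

420

421 − 1 = 420 = 2^2 · 105, so d = 105.
7^1 ≡ 7 (mod 421)
7^2 ≡ 7^2 = 49 ≡ 49 (mod 421)
7^4 ≡ 49^2 = 2401 ≡ 296 (mod 421)
7^8 ≡ 296^2 = 87616 ≡ 48 (mod 421)
7^16 ≡ 48^2 = 2304 ≡ 199 (mod 421)
7^32 ≡ 199^2 = 39601 ≡ 27 (mod 421)
7^64 ≡ 27^2 = 729 ≡ 308 (mod 421)
105 = 64 + 32 + 8 + 1 in binary powers of 2.
So 7^105 ≡ 308 · 27 · 48 · 7 ≡ 420 (mod 421).
Since 7^d ≡ 420 (mod 421), base 7 does not prove 421 composite.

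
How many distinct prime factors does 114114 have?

6

114114 = 2 · 57057
57057 = 3 · 19019
19019 = 7 · 2717
2717 = 11 · 247
247 = 13 · 19
114114 = 2 · 3 · 7 · 11 · 13 · 19, which has 6 distinct prime factors.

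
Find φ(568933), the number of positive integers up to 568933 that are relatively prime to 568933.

546000

Factor: 568933 = 43 · 101 · 131.
φ(568933) = (43−1) · (101−1) · (131−1) = 42 · 100 · 130 = 546000.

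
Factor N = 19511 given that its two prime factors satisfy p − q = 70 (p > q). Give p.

179

Since p = q + 70, we have 19511 = q(q + 70), so q² + 70q − 19511 = 0.
Discriminant: 70² + 4·19511 = 4900 + 78044 = 82944; √82944 = 288.
q = (−70 + 288)/2 = 109, and p = q + 70 = 179.
Check: 109 · 179 = 19511.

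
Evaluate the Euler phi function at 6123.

Factor: 6123 = 3 · 13 · 157.
φ(6123) = (3−1) · (13−1) · (157−1) = 2 · 12 · 156 = 3744.

3744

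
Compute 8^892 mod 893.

8^1 ≡ 8 (mod 893)
8^2 ≡ 8^2 = 64 ≡ 64 (mod 893)
8^4 ≡ 64^2 = 4096 ≡ 524 (mod 893)
8^8 ≡ 524^2 = 274576 ≡ 425 (mod 893)
8^16 ≡ 425^2 = 180625 ≡ 239 (mod 893)
8^32 ≡ 239^2 = 57121 ≡ 862 (mod 893)
8^64 ≡ 862^2 = 743044 ≡ 68 (mod 893)
8^128 ≡ 68^2 = 4624 ≡ 159 (mod 893)
8^256 ≡ 159^2 = 25281 ≡ 277 (mod 893)
8^512 ≡ 277^2 = 76729 ≡ 824 (mod 893)
892 = 512 + 256 + 64 + 32 + 16 + 8 + 4 in binary powers of 2.
So 8^892 ≡ 824 · 277 · 68 · 862 · 239 · 425 · 524 ≡ 68 (mod 893).
Since 68 ≠ 1, base 8 is a Fermat witness: 893 is composite.

68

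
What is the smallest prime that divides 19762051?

83

19762051 is odd.
Digit sum 31, not divisible by 3.
Ends in 1: not divisible by 5.
7: 19762051 = 7·2823150 + 1
11: 19762051 = 11·1796550 + 1
13: 19762051 = 13·1520157 + 10
17: 19762051 = 17·1162473 + 10
19: 19762051 = 19·1040107 + 18
23: 19762051 = 23·859219 + 14
29: 19762051 = 29·681450 + 1
31: 19762051 = 31·637485 + 16
37: 19762051 = 37·534109 + 18
41: 19762051 = 41·482001 + 10
43: 19762051 = 43·459582 + 25
47: 19762051 = 47·420469 + 8
53: 19762051 = 53·372868 + 47
59: 19762051 = 59·334950 + 1
61: 19762051 = 61·323968 + 3
67: 19762051 = 67·294955 + 66
71: 19762051 = 71·278338 + 53
73: 19762051 = 73·270713 + 2
79: 19762051 = 79·250152 + 43
83: 19762051 = 83·238097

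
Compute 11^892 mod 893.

11^1 ≡ 11 (mod 893)
11^2 ≡ 11^2 = 121 ≡ 121 (mod 893)
11^4 ≡ 121^2 = 14641 ≡ 353 (mod 893)
11^8 ≡ 353^2 = 124609 ≡ 482 (mod 893)
11^16 ≡ 482^2 = 232324 ≡ 144 (mod 893)
11^32 ≡ 144^2 = 20736 ≡ 197 (mod 893)
11^64 ≡ 197^2 = 38809 ≡ 410 (mod 893)
11^128 ≡ 410^2 = 168100 ≡ 216 (mod 893)
11^256 ≡ 216^2 = 46656 ≡ 220 (mod 893)
11^512 ≡ 220^2 = 48400 ≡ 178 (mod 893)
892 = 512 + 256 + 64 + 32 + 16 + 8 + 4 in binary powers of 2.
So 11^892 ≡ 178 · 220 · 410 · 197 · 144 · 482 · 353 ≡ 410 (mod 893).
Since 410 ≠ 1, base 11 is a Fermat witness: 893 is composite.

410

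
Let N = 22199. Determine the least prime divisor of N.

22199 is odd.
Digit sum 23, not divisible by 3.
Ends in 9: not divisible by 5.
7: 22199 = 7·3171 + 2
11: 22199 = 11·2018 + 1
13: 22199 = 13·1707 + 8
17: 22199 = 17·1305 + 14
19: 22199 = 19·1168 + 7
23: 22199 = 23·965 + 4
29: 22199 = 29·765 + 14
31: 22199 = 31·716 + 3
37: 22199 = 37·599 + 36
41: 22199 = 41·541 + 18
43: 22199 = 43·516 + 11
47: 22199 = 47·472 + 15
53: 22199 = 53·418 + 45
59: 22199 = 59·376 + 15
61: 22199 = 61·363 + 56
67: 22199 = 67·331 + 22
71: 22199 = 71·312 + 47
73: 22199 = 73·304 + 7
79: 22199 = 79·281

79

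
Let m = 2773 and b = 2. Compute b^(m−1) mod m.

1088

2^1 ≡ 2 (mod 2773)
2^2 ≡ 2^2 = 4 ≡ 4 (mod 2773)
2^4 ≡ 4^2 = 16 ≡ 16 (mod 2773)
2^8 ≡ 16^2 = 256 ≡ 256 (mod 2773)
2^16 ≡ 256^2 = 65536 ≡ 1757 (mod 2773)
2^32 ≡ 1757^2 = 3087049 ≡ 700 (mod 2773)
2^64 ≡ 700^2 = 490000 ≡ 1952 (mod 2773)
2^128 ≡ 1952^2 = 3810304 ≡ 202 (mod 2773)
2^256 ≡ 202^2 = 40804 ≡ 1982 (mod 2773)
2^512 ≡ 1982^2 = 3928324 ≡ 1756 (mod 2773)
2^1024 ≡ 1756^2 = 3083536 ≡ 2733 (mod 2773)
2^2048 ≡ 2733^2 = 7469289 ≡ 1600 (mod 2773)
2772 = 2048 + 512 + 128 + 64 + 16 + 4 in binary powers of 2.
So 2^2772 ≡ 1600 · 1756 · 202 · 1952 · 1757 · 16 ≡ 1088 (mod 2773).
Since 1088 ≠ 1, base 2 is a Fermat witness: 2773 is composite.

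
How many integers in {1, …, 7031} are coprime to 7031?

Factor: 7031 = 79 · 89.
φ(7031) = (79−1) · (89−1) = 78 · 88 = 6864.

6864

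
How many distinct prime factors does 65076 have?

65076 = 2^2 · 16269
16269 = 3 · 5423
5423 = 11 · 493
493 = 17 · 29
65076 = 2^2 · 3 · 11 · 17 · 29, which has 5 distinct prime factors.

5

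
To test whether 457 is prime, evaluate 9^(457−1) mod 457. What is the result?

1

9^1 ≡ 9 (mod 457)
9^2 ≡ 9^2 = 81 ≡ 81 (mod 457)
9^4 ≡ 81^2 = 6561 ≡ 163 (mod 457)
9^8 ≡ 163^2 = 26569 ≡ 63 (mod 457)
9^16 ≡ 63^2 = 3969 ≡ 313 (mod 457)
9^32 ≡ 313^2 = 97969 ≡ 171 (mod 457)
9^64 ≡ 171^2 = 29241 ≡ 450 (mod 457)
9^128 ≡ 450^2 = 202500 ≡ 49 (mod 457)
9^256 ≡ 49^2 = 2401 ≡ 116 (mod 457)
456 = 256 + 128 + 64 + 8 in binary powers of 2.
So 9^456 ≡ 116 · 49 · 450 · 63 ≡ 1 (mod 457).
Since the result is 1, base 9 gives no evidence that 457 is composite.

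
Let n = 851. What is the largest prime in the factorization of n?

851 = 23 · 37
37 is prime.
So 851 = 23 · 37; the largest prime factor is 37.

37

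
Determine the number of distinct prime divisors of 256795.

256795 = 5 · 51359
51359 = 7 · 7337
7337 = 11 · 667
667 = 23 · 29
256795 = 5 · 7 · 11 · 23 · 29, which has 5 distinct prime factors.

5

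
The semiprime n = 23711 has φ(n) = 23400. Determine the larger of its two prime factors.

181

φ(n) = (p−1)(q−1) = n − (p+q) + 1, so p + q = 23711 − 23400 + 1 = 312.
p and q are the roots of t² − 312t + 23711 = 0.
Discriminant: 312² − 4·23711 = 97344 − 94844 = 2500; √2500 = 50.
q = (312 − 50)/2 = 131, p = (312 + 50)/2 = 181.
Check: 131 · 181 = 23711.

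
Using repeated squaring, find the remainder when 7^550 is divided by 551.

7^1 ≡ 7 (mod 551)
7^2 ≡ 7^2 = 49 ≡ 49 (mod 551)
7^4 ≡ 49^2 = 2401 ≡ 197 (mod 551)
7^8 ≡ 197^2 = 38809 ≡ 239 (mod 551)
7^16 ≡ 239^2 = 57121 ≡ 368 (mod 551)
7^32 ≡ 368^2 = 135424 ≡ 429 (mod 551)
7^64 ≡ 429^2 = 184041 ≡ 7 (mod 551)
7^128 ≡ 7^2 = 49 ≡ 49 (mod 551)
7^256 ≡ 49^2 = 2401 ≡ 197 (mod 551)
7^512 ≡ 197^2 = 38809 ≡ 239 (mod 551)
550 = 512 + 32 + 4 + 2 in binary powers of 2.
So 7^550 ≡ 239 · 429 · 197 · 49 ≡ 197 (mod 551).
Since 197 ≠ 1, base 7 is a Fermat witness: 551 is composite.

197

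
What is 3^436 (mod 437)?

347

3^1 ≡ 3 (mod 437)
3^2 ≡ 3^2 = 9 ≡ 9 (mod 437)
3^4 ≡ 9^2 = 81 ≡ 81 (mod 437)
3^8 ≡ 81^2 = 6561 ≡ 6 (mod 437)
3^16 ≡ 6^2 = 36 ≡ 36 (mod 437)
3^32 ≡ 36^2 = 1296 ≡ 422 (mod 437)
3^64 ≡ 422^2 = 178084 ≡ 225 (mod 437)
3^128 ≡ 225^2 = 50625 ≡ 370 (mod 437)
3^256 ≡ 370^2 = 136900 ≡ 119 (mod 437)
436 = 256 + 128 + 32 + 16 + 4 in binary powers of 2.
So 3^436 ≡ 119 · 370 · 422 · 36 · 81 ≡ 347 (mod 437).
Since 347 ≠ 1, base 3 is a Fermat witness: 437 is composite.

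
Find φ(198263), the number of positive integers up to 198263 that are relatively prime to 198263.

180000

Factor: 198263 = 13 · 101 · 151.
φ(198263) = (13−1) · (101−1) · (151−1) = 12 · 100 · 150 = 180000.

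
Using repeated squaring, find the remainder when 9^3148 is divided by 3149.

2493

9^1 ≡ 9 (mod 3149)
9^2 ≡ 9^2 = 81 ≡ 81 (mod 3149)
9^4 ≡ 81^2 = 6561 ≡ 263 (mod 3149)
9^8 ≡ 263^2 = 69169 ≡ 3040 (mod 3149)
9^16 ≡ 3040^2 = 9241600 ≡ 2434 (mod 3149)
9^32 ≡ 2434^2 = 5924356 ≡ 1087 (mod 3149)
9^64 ≡ 1087^2 = 1181569 ≡ 694 (mod 3149)
9^128 ≡ 694^2 = 481636 ≡ 2988 (mod 3149)
9^256 ≡ 2988^2 = 8928144 ≡ 729 (mod 3149)
9^512 ≡ 729^2 = 531441 ≡ 2409 (mod 3149)
9^1024 ≡ 2409^2 = 5803281 ≡ 2823 (mod 3149)
9^2048 ≡ 2823^2 = 7969329 ≡ 2359 (mod 3149)
3148 = 2048 + 1024 + 64 + 8 + 4 in binary powers of 2.
So 9^3148 ≡ 2359 · 2823 · 694 · 3040 · 263 ≡ 2493 (mod 3149).
Since 2493 ≠ 1, base 9 is a Fermat witness: 3149 is composite.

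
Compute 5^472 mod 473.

5^1 ≡ 5 (mod 473)
5^2 ≡ 5^2 = 25 ≡ 25 (mod 473)
5^4 ≡ 25^2 = 625 ≡ 152 (mod 473)
5^8 ≡ 152^2 = 23104 ≡ 400 (mod 473)
5^16 ≡ 400^2 = 160000 ≡ 126 (mod 473)
5^32 ≡ 126^2 = 15876 ≡ 267 (mod 473)
5^64 ≡ 267^2 = 71289 ≡ 339 (mod 473)
5^128 ≡ 339^2 = 114921 ≡ 455 (mod 473)
5^256 ≡ 455^2 = 207025 ≡ 324 (mod 473)
472 = 256 + 128 + 64 + 16 + 8 in binary powers of 2.
So 5^472 ≡ 324 · 455 · 339 · 126 · 400 ≡ 454 (mod 473).
Since 454 ≠ 1, base 5 is a Fermat witness: 473 is composite.

454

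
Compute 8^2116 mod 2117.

8^1 ≡ 8 (mod 2117)
8^2 ≡ 8^2 = 64 ≡ 64 (mod 2117)
8^4 ≡ 64^2 = 4096 ≡ 1979 (mod 2117)
8^8 ≡ 1979^2 = 3916441 ≡ 2108 (mod 2117)
8^16 ≡ 2108^2 = 4443664 ≡ 81 (mod 2117)
8^32 ≡ 81^2 = 6561 ≡ 210 (mod 2117)
8^64 ≡ 210^2 = 44100 ≡ 1760 (mod 2117)
8^128 ≡ 1760^2 = 3097600 ≡ 429 (mod 2117)
8^256 ≡ 429^2 = 184041 ≡ 1979 (mod 2117)
8^512 ≡ 1979^2 = 3916441 ≡ 2108 (mod 2117)
8^1024 ≡ 2108^2 = 4443664 ≡ 81 (mod 2117)
8^2048 ≡ 81^2 = 6561 ≡ 210 (mod 2117)
2116 = 2048 + 64 + 4 in binary powers of 2.
So 8^2116 ≡ 210 · 1760 · 1979 ≡ 81 (mod 2117).
Since 81 ≠ 1, base 8 is a Fermat witness: 2117 is composite.

81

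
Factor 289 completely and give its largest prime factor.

17

289 = 17 · 17
17 = 17 · 1
So 289 = 17^2; the largest prime factor is 17.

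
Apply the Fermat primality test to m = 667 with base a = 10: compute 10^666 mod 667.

10^1 ≡ 10 (mod 667)
10^2 ≡ 10^2 = 100 ≡ 100 (mod 667)
10^4 ≡ 100^2 = 10000 ≡ 662 (mod 667)
10^8 ≡ 662^2 = 438244 ≡ 25 (mod 667)
10^16 ≡ 25^2 = 625 ≡ 625 (mod 667)
10^32 ≡ 625^2 = 390625 ≡ 430 (mod 667)
10^64 ≡ 430^2 = 184900 ≡ 141 (mod 667)
10^128 ≡ 141^2 = 19881 ≡ 538 (mod 667)
10^256 ≡ 538^2 = 289444 ≡ 633 (mod 667)
10^512 ≡ 633^2 = 400689 ≡ 489 (mod 667)
666 = 512 + 128 + 16 + 8 + 2 in binary powers of 2.
So 10^666 ≡ 489 · 538 · 625 · 25 · 100 ≡ 236 (mod 667).
Since 236 ≠ 1, base 10 is a Fermat witness: 667 is composite.

236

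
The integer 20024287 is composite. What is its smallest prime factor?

61

20024287 is odd.
Digit sum 25, not divisible by 3.
Ends in 7: not divisible by 5.
7: 20024287 = 7·2860612 + 3
11: 20024287 = 11·1820389 + 8
13: 20024287 = 13·1540329 + 10
17: 20024287 = 17·1177899 + 4
19: 20024287 = 19·1053909 + 16
23: 20024287 = 23·870621 + 4
29: 20024287 = 29·690492 + 19
31: 20024287 = 31·645944 + 23
37: 20024287 = 37·541196 + 35
41: 20024287 = 41·488397 + 10
43: 20024287 = 43·465681 + 4
47: 20024287 = 47·426048 + 31
53: 20024287 = 53·377816 + 39
59: 20024287 = 59·339394 + 41
61: 20024287 = 61·328267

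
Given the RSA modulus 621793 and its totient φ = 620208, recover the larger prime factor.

φ(n) = (p−1)(q−1) = n − (p+q) + 1, so p + q = 621793 − 620208 + 1 = 1586.
p and q are the roots of t² − 1586t + 621793 = 0.
Discriminant: 1586² − 4·621793 = 2515396 − 2487172 = 28224; √28224 = 168.
q = (1586 − 168)/2 = 709, p = (1586 + 168)/2 = 877.
Check: 709 · 877 = 621793.

877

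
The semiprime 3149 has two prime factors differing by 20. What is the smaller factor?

47

Since p = q + 20, we have 3149 = q(q + 20), so q² + 20q − 3149 = 0.
Discriminant: 20² + 4·3149 = 400 + 12596 = 12996; √12996 = 114.
q = (−20 + 114)/2 = 47, and p = q + 20 = 67.
Check: 47 · 67 = 3149.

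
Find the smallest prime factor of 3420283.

67

3420283 is odd.
Digit sum 22, not divisible by 3.
Ends in 3: not divisible by 5.
7: 3420283 = 7·488611 + 6
11: 3420283 = 11·310934 + 9
13: 3420283 = 13·263098 + 9
17: 3420283 = 17·201193 + 2
19: 3420283 = 19·180014 + 17
23: 3420283 = 23·148707 + 22
29: 3420283 = 29·117940 + 23
31: 3420283 = 31·110331 + 22
37: 3420283 = 37·92440 + 3
41: 3420283 = 41·83421 + 22
43: 3420283 = 43·79541 + 20
47: 3420283 = 47·72771 + 46
53: 3420283 = 53·64533 + 34
59: 3420283 = 59·57970 + 53
61: 3420283 = 61·56070 + 13
67: 3420283 = 67·51049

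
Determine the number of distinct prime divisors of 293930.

6

293930 = 2 · 146965
146965 = 5 · 29393
29393 = 7 · 4199
4199 = 13 · 323
323 = 17 · 19
293930 = 2 · 5 · 7 · 13 · 17 · 19, which has 6 distinct prime factors.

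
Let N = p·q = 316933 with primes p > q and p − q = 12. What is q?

557

Since p = q + 12, we have 316933 = q(q + 12), so q² + 12q − 316933 = 0.
Discriminant: 12² + 4·316933 = 144 + 1267732 = 1267876; √1267876 = 1126.
q = (−12 + 1126)/2 = 557, and p = q + 12 = 569.
Check: 557 · 569 = 316933.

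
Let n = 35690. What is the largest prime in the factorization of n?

83

35690 = 2 · 17845
17845 = 5 · 3569
3569 = 43 · 83
83 is prime.
So 35690 = 2 · 5 · 43 · 83; the largest prime factor is 83.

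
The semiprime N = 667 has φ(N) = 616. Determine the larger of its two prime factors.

φ(n) = (p−1)(q−1) = n − (p+q) + 1, so p + q = 667 − 616 + 1 = 52.
p and q are the roots of t² − 52t + 667 = 0.
Discriminant: 52² − 4·667 = 2704 − 2668 = 36; √36 = 6.
q = (52 − 6)/2 = 23, p = (52 + 6)/2 = 29.
Check: 23 · 29 = 667.

29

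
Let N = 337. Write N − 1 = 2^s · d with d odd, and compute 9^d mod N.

148

337 − 1 = 336 = 2^4 · 21, so d = 21.
9^1 ≡ 9 (mod 337)
9^2 ≡ 9^2 = 81 ≡ 81 (mod 337)
9^4 ≡ 81^2 = 6561 ≡ 158 (mod 337)
9^8 ≡ 158^2 = 24964 ≡ 26 (mod 337)
9^16 ≡ 26^2 = 676 ≡ 2 (mod 337)
21 = 16 + 4 + 1 in binary powers of 2.
So 9^21 ≡ 2 · 158 · 9 ≡ 148 (mod 337).
Squaring chain: 148 → 336 → 1 → 1; reaches −1, so base 9 does not prove 337 composite.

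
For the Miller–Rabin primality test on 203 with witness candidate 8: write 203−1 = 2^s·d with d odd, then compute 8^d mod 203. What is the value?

203 − 1 = 202 = 2^1 · 101, so d = 101.
8^1 ≡ 8 (mod 203)
8^2 ≡ 8^2 = 64 ≡ 64 (mod 203)
8^4 ≡ 64^2 = 4096 ≡ 36 (mod 203)
8^8 ≡ 36^2 = 1296 ≡ 78 (mod 203)
8^16 ≡ 78^2 = 6084 ≡ 197 (mod 203)
8^32 ≡ 197^2 = 38809 ≡ 36 (mod 203)
8^64 ≡ 36^2 = 1296 ≡ 78 (mod 203)
101 = 64 + 32 + 4 + 1 in binary powers of 2.
So 8^101 ≡ 78 · 36 · 36 · 8 ≡ 155 (mod 203).
Squaring chain: 155; never reaches −1, so base 8 is a Miller–Rabin witness that 203 is composite.

155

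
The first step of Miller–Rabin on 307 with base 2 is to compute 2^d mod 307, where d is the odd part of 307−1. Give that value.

307 − 1 = 306 = 2^1 · 153, so d = 153.
2^1 ≡ 2 (mod 307)
2^2 ≡ 2^2 = 4 ≡ 4 (mod 307)
2^4 ≡ 4^2 = 16 ≡ 16 (mod 307)
2^8 ≡ 16^2 = 256 ≡ 256 (mod 307)
2^16 ≡ 256^2 = 65536 ≡ 145 (mod 307)
2^32 ≡ 145^2 = 21025 ≡ 149 (mod 307)
2^64 ≡ 149^2 = 22201 ≡ 97 (mod 307)
2^128 ≡ 97^2 = 9409 ≡ 199 (mod 307)
153 = 128 + 16 + 8 + 1 in binary powers of 2.
So 2^153 ≡ 199 · 145 · 256 · 2 ≡ 306 (mod 307).
Since 2^d ≡ 306 (mod 307), base 2 does not prove 307 composite.

306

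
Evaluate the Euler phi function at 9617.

9396

Factor: 9617 = 59 · 163.
φ(9617) = (59−1) · (163−1) = 58 · 162 = 9396.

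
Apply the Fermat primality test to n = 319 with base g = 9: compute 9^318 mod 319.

9^1 ≡ 9 (mod 319)
9^2 ≡ 9^2 = 81 ≡ 81 (mod 319)
9^4 ≡ 81^2 = 6561 ≡ 181 (mod 319)
9^8 ≡ 181^2 = 32761 ≡ 223 (mod 319)
9^16 ≡ 223^2 = 49729 ≡ 284 (mod 319)
9^32 ≡ 284^2 = 80656 ≡ 268 (mod 319)
9^64 ≡ 268^2 = 71824 ≡ 49 (mod 319)
9^128 ≡ 49^2 = 2401 ≡ 168 (mod 319)
9^256 ≡ 168^2 = 28224 ≡ 152 (mod 319)
318 = 256 + 32 + 16 + 8 + 4 + 2 in binary powers of 2.
So 9^318 ≡ 152 · 268 · 284 · 223 · 181 · 81 ≡ 25 (mod 319).
Since 25 ≠ 1, base 9 is a Fermat witness: 319 is composite.

25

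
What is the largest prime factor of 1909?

1909 = 23 · 83
83 is prime.
So 1909 = 23 · 83; the largest prime factor is 83.

83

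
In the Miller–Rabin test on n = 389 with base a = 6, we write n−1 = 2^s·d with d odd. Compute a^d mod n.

1

389 − 1 = 388 = 2^2 · 97, so d = 97.
6^1 ≡ 6 (mod 389)
6^2 ≡ 6^2 = 36 ≡ 36 (mod 389)
6^4 ≡ 36^2 = 1296 ≡ 129 (mod 389)
6^8 ≡ 129^2 = 16641 ≡ 303 (mod 389)
6^16 ≡ 303^2 = 91809 ≡ 5 (mod 389)
6^32 ≡ 5^2 = 25 ≡ 25 (mod 389)
6^64 ≡ 25^2 = 625 ≡ 236 (mod 389)
97 = 64 + 32 + 1 in binary powers of 2.
So 6^97 ≡ 236 · 25 · 6 ≡ 1 (mod 389).
Since 6^d ≡ 1 (mod 389), base 6 does not prove 389 composite.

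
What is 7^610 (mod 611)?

17

7^1 ≡ 7 (mod 611)
7^2 ≡ 7^2 = 49 ≡ 49 (mod 611)
7^4 ≡ 49^2 = 2401 ≡ 568 (mod 611)
7^8 ≡ 568^2 = 322624 ≡ 16 (mod 611)
7^16 ≡ 16^2 = 256 ≡ 256 (mod 611)
7^32 ≡ 256^2 = 65536 ≡ 159 (mod 611)
7^64 ≡ 159^2 = 25281 ≡ 230 (mod 611)
7^128 ≡ 230^2 = 52900 ≡ 354 (mod 611)
7^256 ≡ 354^2 = 125316 ≡ 61 (mod 611)
7^512 ≡ 61^2 = 3721 ≡ 55 (mod 611)
610 = 512 + 64 + 32 + 2 in binary powers of 2.
So 7^610 ≡ 55 · 230 · 159 · 49 ≡ 17 (mod 611).
Since 17 ≠ 1, base 7 is a Fermat witness: 611 is composite.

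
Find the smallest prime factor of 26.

26 is even: 2 divides it.

2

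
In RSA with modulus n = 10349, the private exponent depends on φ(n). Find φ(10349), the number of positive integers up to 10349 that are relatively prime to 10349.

10140

Factor: 10349 = 79 · 131.
φ(10349) = (79−1) · (131−1) = 78 · 130 = 10140.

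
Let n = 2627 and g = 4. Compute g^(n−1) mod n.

4^1 ≡ 4 (mod 2627)
4^2 ≡ 4^2 = 16 ≡ 16 (mod 2627)
4^4 ≡ 16^2 = 256 ≡ 256 (mod 2627)
4^8 ≡ 256^2 = 65536 ≡ 2488 (mod 2627)
4^16 ≡ 2488^2 = 6190144 ≡ 932 (mod 2627)
4^32 ≡ 932^2 = 868624 ≡ 1714 (mod 2627)
4^64 ≡ 1714^2 = 2937796 ≡ 810 (mod 2627)
4^128 ≡ 810^2 = 656100 ≡ 1977 (mod 2627)
4^256 ≡ 1977^2 = 3908529 ≡ 2180 (mod 2627)
4^512 ≡ 2180^2 = 4752400 ≡ 157 (mod 2627)
4^1024 ≡ 157^2 = 24649 ≡ 1006 (mod 2627)
4^2048 ≡ 1006^2 = 1012036 ≡ 641 (mod 2627)
2626 = 2048 + 512 + 64 + 2 in binary powers of 2.
So 4^2626 ≡ 641 · 157 · 810 · 16 ≡ 2560 (mod 2627).
Since 2560 ≠ 1, base 4 is a Fermat witness: 2627 is composite.

2560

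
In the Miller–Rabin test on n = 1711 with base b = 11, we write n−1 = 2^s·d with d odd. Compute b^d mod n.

1711 − 1 = 1710 = 2^1 · 855, so d = 855.
11^1 ≡ 11 (mod 1711)
11^2 ≡ 11^2 = 121 ≡ 121 (mod 1711)
11^4 ≡ 121^2 = 14641 ≡ 953 (mod 1711)
11^8 ≡ 953^2 = 908209 ≡ 1379 (mod 1711)
11^16 ≡ 1379^2 = 1901641 ≡ 720 (mod 1711)
11^32 ≡ 720^2 = 518400 ≡ 1678 (mod 1711)
11^64 ≡ 1678^2 = 2815684 ≡ 1089 (mod 1711)
11^128 ≡ 1089^2 = 1185921 ≡ 198 (mod 1711)
11^256 ≡ 198^2 = 39204 ≡ 1562 (mod 1711)
11^512 ≡ 1562^2 = 2439844 ≡ 1669 (mod 1711)
855 = 512 + 256 + 64 + 16 + 4 + 2 + 1 in binary powers of 2.
So 11^855 ≡ 1669 · 1562 · 1089 · 720 · 953 · 121 · 11 ≡ 1294 (mod 1711).
Squaring chain: 1294; never reaches −1, so base 11 is a Miller–Rabin witness that 1711 is composite.

1294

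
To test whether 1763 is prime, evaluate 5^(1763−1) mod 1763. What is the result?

1665

5^1 ≡ 5 (mod 1763)
5^2 ≡ 5^2 = 25 ≡ 25 (mod 1763)
5^4 ≡ 25^2 = 625 ≡ 625 (mod 1763)
5^8 ≡ 625^2 = 390625 ≡ 1002 (mod 1763)
5^16 ≡ 1002^2 = 1004004 ≡ 857 (mod 1763)
5^32 ≡ 857^2 = 734449 ≡ 1041 (mod 1763)
5^64 ≡ 1041^2 = 1083681 ≡ 1199 (mod 1763)
5^128 ≡ 1199^2 = 1437601 ≡ 756 (mod 1763)
5^256 ≡ 756^2 = 571536 ≡ 324 (mod 1763)
5^512 ≡ 324^2 = 104976 ≡ 959 (mod 1763)
5^1024 ≡ 959^2 = 919681 ≡ 1158 (mod 1763)
1762 = 1024 + 512 + 128 + 64 + 32 + 2 in binary powers of 2.
So 5^1762 ≡ 1158 · 959 · 756 · 1199 · 1041 · 25 ≡ 1665 (mod 1763).
Since 1665 ≠ 1, base 5 is a Fermat witness: 1763 is composite.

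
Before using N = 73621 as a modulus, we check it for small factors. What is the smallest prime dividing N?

73621 is odd.
Digit sum 19, not divisible by 3.
Ends in 1: not divisible by 5.
7: 73621 = 7·10517 + 2
11: 73621 = 11·6692 + 9
13: 73621 = 13·5663 + 2
17: 73621 = 17·4330 + 11
19: 73621 = 19·3874 + 15
23: 73621 = 23·3200 + 21
29: 73621 = 29·2538 + 19
31: 73621 = 31·2374 + 27
37: 73621 = 37·1989 + 28
41: 73621 = 41·1795 + 26
43: 73621 = 43·1712 + 5
47: 73621 = 47·1566 + 19
53: 73621 = 53·1389 + 4
59: 73621 = 59·1247 + 48
61: 73621 = 61·1206 + 55
67: 73621 = 67·1098 + 55
71: 73621 = 71·1036 + 65
73: 73621 = 73·1008 + 37
79: 73621 = 79·931 + 72
83: 73621 = 83·887

83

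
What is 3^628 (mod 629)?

3^1 ≡ 3 (mod 629)
3^2 ≡ 3^2 = 9 ≡ 9 (mod 629)
3^4 ≡ 9^2 = 81 ≡ 81 (mod 629)
3^8 ≡ 81^2 = 6561 ≡ 271 (mod 629)
3^16 ≡ 271^2 = 73441 ≡ 477 (mod 629)
3^32 ≡ 477^2 = 227529 ≡ 460 (mod 629)
3^64 ≡ 460^2 = 211600 ≡ 256 (mod 629)
3^128 ≡ 256^2 = 65536 ≡ 120 (mod 629)
3^256 ≡ 120^2 = 14400 ≡ 562 (mod 629)
3^512 ≡ 562^2 = 315844 ≡ 86 (mod 629)
628 = 512 + 64 + 32 + 16 + 4 in binary powers of 2.
So 3^628 ≡ 86 · 256 · 460 · 477 · 81 ≡ 625 (mod 629).
Since 625 ≠ 1, base 3 is a Fermat witness: 629 is composite.

625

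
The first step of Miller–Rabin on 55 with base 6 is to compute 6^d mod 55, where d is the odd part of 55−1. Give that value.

41

55 − 1 = 54 = 2^1 · 27, so d = 27.
6^1 ≡ 6 (mod 55)
6^2 ≡ 6^2 = 36 ≡ 36 (mod 55)
6^4 ≡ 36^2 = 1296 ≡ 31 (mod 55)
6^8 ≡ 31^2 = 961 ≡ 26 (mod 55)
6^16 ≡ 26^2 = 676 ≡ 16 (mod 55)
27 = 16 + 8 + 2 + 1 in binary powers of 2.
So 6^27 ≡ 16 · 26 · 36 · 6 ≡ 41 (mod 55).
Squaring chain: 41; never reaches −1, so base 6 is a Miller–Rabin witness that 55 is composite.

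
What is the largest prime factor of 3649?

3649 = 41 · 89
89 is prime.
So 3649 = 41 · 89; the largest prime factor is 89.

89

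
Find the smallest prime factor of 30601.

30601 is odd.
Digit sum 10, not divisible by 3.
Ends in 1: not divisible by 5.
7: 30601 = 7·4371 + 4
11: 30601 = 11·2781 + 10
13: 30601 = 13·2353 + 12
17: 30601 = 17·1800 + 1
19: 30601 = 19·1610 + 11
23: 30601 = 23·1330 + 11
29: 30601 = 29·1055 + 6
31: 30601 = 31·987 + 4
37: 30601 = 37·827 + 2
41: 30601 = 41·746 + 15
43: 30601 = 43·711 + 28
47: 30601 = 47·651 + 4
53: 30601 = 53·577 + 20
59: 30601 = 59·518 + 39
61: 30601 = 61·501 + 40
67: 30601 = 67·456 + 49
71: 30601 = 71·431

71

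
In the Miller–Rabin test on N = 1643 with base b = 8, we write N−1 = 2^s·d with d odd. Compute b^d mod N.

1643 − 1 = 1642 = 2^1 · 821, so d = 821.
8^1 ≡ 8 (mod 1643)
8^2 ≡ 8^2 = 64 ≡ 64 (mod 1643)
8^4 ≡ 64^2 = 4096 ≡ 810 (mod 1643)
8^8 ≡ 810^2 = 656100 ≡ 543 (mod 1643)
8^16 ≡ 543^2 = 294849 ≡ 752 (mod 1643)
8^32 ≡ 752^2 = 565504 ≡ 312 (mod 1643)
8^64 ≡ 312^2 = 97344 ≡ 407 (mod 1643)
8^128 ≡ 407^2 = 165649 ≡ 1349 (mod 1643)
8^256 ≡ 1349^2 = 1819801 ≡ 1000 (mod 1643)
8^512 ≡ 1000^2 = 1000000 ≡ 1056 (mod 1643)
821 = 512 + 256 + 32 + 16 + 4 + 1 in binary powers of 2.
So 8^821 ≡ 1056 · 1000 · 312 · 752 · 810 · 8 ≡ 1496 (mod 1643).
Squaring chain: 1496; never reaches −1, so base 8 is a Miller–Rabin witness that 1643 is composite.

1496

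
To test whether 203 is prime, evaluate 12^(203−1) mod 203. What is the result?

12^1 ≡ 12 (mod 203)
12^2 ≡ 12^2 = 144 ≡ 144 (mod 203)
12^4 ≡ 144^2 = 20736 ≡ 30 (mod 203)
12^8 ≡ 30^2 = 900 ≡ 88 (mod 203)
12^16 ≡ 88^2 = 7744 ≡ 30 (mod 203)
12^32 ≡ 30^2 = 900 ≡ 88 (mod 203)
12^64 ≡ 88^2 = 7744 ≡ 30 (mod 203)
12^128 ≡ 30^2 = 900 ≡ 88 (mod 203)
202 = 128 + 64 + 8 + 2 in binary powers of 2.
So 12^202 ≡ 88 · 30 · 88 · 144 ≡ 86 (mod 203).
Since 86 ≠ 1, base 12 is a Fermat witness: 203 is composite.

86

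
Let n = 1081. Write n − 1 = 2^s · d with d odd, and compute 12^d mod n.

440

1081 − 1 = 1080 = 2^3 · 135, so d = 135.
12^1 ≡ 12 (mod 1081)
12^2 ≡ 12^2 = 144 ≡ 144 (mod 1081)
12^4 ≡ 144^2 = 20736 ≡ 197 (mod 1081)
12^8 ≡ 197^2 = 38809 ≡ 974 (mod 1081)
12^16 ≡ 974^2 = 948676 ≡ 639 (mod 1081)
12^32 ≡ 639^2 = 408321 ≡ 784 (mod 1081)
12^64 ≡ 784^2 = 614656 ≡ 648 (mod 1081)
12^128 ≡ 648^2 = 419904 ≡ 476 (mod 1081)
135 = 128 + 4 + 2 + 1 in binary powers of 2.
So 12^135 ≡ 476 · 197 · 144 · 12 ≡ 440 (mod 1081).
Squaring chain: 440 → 101 → 472; never reaches −1, so base 12 is a Miller–Rabin witness that 1081 is composite.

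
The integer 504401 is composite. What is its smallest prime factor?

504401 is odd.
Digit sum 14, not divisible by 3.
Ends in 1: not divisible by 5.
7: 504401 = 7·72057 + 2
11: 504401 = 11·45854 + 7
13: 504401 = 13·38800 + 1
17: 504401 = 17·29670 + 11
19: 504401 = 19·26547 + 8
23: 504401 = 23·21930 + 11
29: 504401 = 29·17393 + 4
31: 504401 = 31·16271

31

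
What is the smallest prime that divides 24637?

71

24637 is odd.
Digit sum 22, not divisible by 3.
Ends in 7: not divisible by 5.
7: 24637 = 7·3519 + 4
11: 24637 = 11·2239 + 8
13: 24637 = 13·1895 + 2
17: 24637 = 17·1449 + 4
19: 24637 = 19·1296 + 13
23: 24637 = 23·1071 + 4
29: 24637 = 29·849 + 16
31: 24637 = 31·794 + 23
37: 24637 = 37·665 + 32
41: 24637 = 41·600 + 37
43: 24637 = 43·572 + 41
47: 24637 = 47·524 + 9
53: 24637 = 53·464 + 45
59: 24637 = 59·417 + 34
61: 24637 = 61·403 + 54
67: 24637 = 67·367 + 48
71: 24637 = 71·347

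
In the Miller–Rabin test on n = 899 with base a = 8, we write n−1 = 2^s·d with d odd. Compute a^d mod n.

899 − 1 = 898 = 2^1 · 449, so d = 449.
8^1 ≡ 8 (mod 899)
8^2 ≡ 8^2 = 64 ≡ 64 (mod 899)
8^4 ≡ 64^2 = 4096 ≡ 500 (mod 899)
8^8 ≡ 500^2 = 250000 ≡ 78 (mod 899)
8^16 ≡ 78^2 = 6084 ≡ 690 (mod 899)
8^32 ≡ 690^2 = 476100 ≡ 529 (mod 899)
8^64 ≡ 529^2 = 279841 ≡ 252 (mod 899)
8^128 ≡ 252^2 = 63504 ≡ 574 (mod 899)
8^256 ≡ 574^2 = 329476 ≡ 442 (mod 899)
449 = 256 + 128 + 64 + 1 in binary powers of 2.
So 8^449 ≡ 442 · 574 · 252 · 8 ≡ 66 (mod 899).
Squaring chain: 66; never reaches −1, so base 8 is a Miller–Rabin witness that 899 is composite.

66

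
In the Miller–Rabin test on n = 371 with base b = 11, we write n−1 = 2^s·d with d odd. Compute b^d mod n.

371 − 1 = 370 = 2^1 · 185, so d = 185.
11^1 ≡ 11 (mod 371)
11^2 ≡ 11^2 = 121 ≡ 121 (mod 371)
11^4 ≡ 121^2 = 14641 ≡ 172 (mod 371)
11^8 ≡ 172^2 = 29584 ≡ 275 (mod 371)
11^16 ≡ 275^2 = 75625 ≡ 312 (mod 371)
11^32 ≡ 312^2 = 97344 ≡ 142 (mod 371)
11^64 ≡ 142^2 = 20164 ≡ 130 (mod 371)
11^128 ≡ 130^2 = 16900 ≡ 205 (mod 371)
185 = 128 + 32 + 16 + 8 + 1 in binary powers of 2.
So 11^185 ≡ 205 · 142 · 312 · 275 · 11 ≡ 324 (mod 371).
Squaring chain: 324; never reaches −1, so base 11 is a Miller–Rabin witness that 371 is composite.

324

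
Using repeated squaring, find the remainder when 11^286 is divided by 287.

74

11^1 ≡ 11 (mod 287)
11^2 ≡ 11^2 = 121 ≡ 121 (mod 287)
11^4 ≡ 121^2 = 14641 ≡ 4 (mod 287)
11^8 ≡ 4^2 = 16 ≡ 16 (mod 287)
11^16 ≡ 16^2 = 256 ≡ 256 (mod 287)
11^32 ≡ 256^2 = 65536 ≡ 100 (mod 287)
11^64 ≡ 100^2 = 10000 ≡ 242 (mod 287)
11^128 ≡ 242^2 = 58564 ≡ 16 (mod 287)
11^256 ≡ 16^2 = 256 ≡ 256 (mod 287)
286 = 256 + 16 + 8 + 4 + 2 in binary powers of 2.
So 11^286 ≡ 256 · 256 · 16 · 4 · 121 ≡ 74 (mod 287).
Since 74 ≠ 1, base 11 is a Fermat witness: 287 is composite.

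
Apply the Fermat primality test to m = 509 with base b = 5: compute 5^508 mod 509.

5^1 ≡ 5 (mod 509)
5^2 ≡ 5^2 = 25 ≡ 25 (mod 509)
5^4 ≡ 25^2 = 625 ≡ 116 (mod 509)
5^8 ≡ 116^2 = 13456 ≡ 222 (mod 509)
5^16 ≡ 222^2 = 49284 ≡ 420 (mod 509)
5^32 ≡ 420^2 = 176400 ≡ 286 (mod 509)
5^64 ≡ 286^2 = 81796 ≡ 356 (mod 509)
5^128 ≡ 356^2 = 126736 ≡ 504 (mod 509)
5^256 ≡ 504^2 = 254016 ≡ 25 (mod 509)
508 = 256 + 128 + 64 + 32 + 16 + 8 + 4 in binary powers of 2.
So 5^508 ≡ 25 · 504 · 356 · 286 · 420 · 222 · 116 ≡ 1 (mod 509).
Since the result is 1, base 5 gives no evidence that 509 is composite.

1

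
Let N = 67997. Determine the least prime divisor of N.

67997 is odd.
Digit sum 38, not divisible by 3.
Ends in 7: not divisible by 5.
7: 67997 = 7·9713 + 6
11: 67997 = 11·6181 + 6
13: 67997 = 13·5230 + 7
17: 67997 = 17·3999 + 14
19: 67997 = 19·3578 + 15
23: 67997 = 23·2956 + 9
29: 67997 = 29·2344 + 21
31: 67997 = 31·2193 + 14
37: 67997 = 37·1837 + 28
41: 67997 = 41·1658 + 19
43: 67997 = 43·1581 + 14
47: 67997 = 47·1446 + 35
53: 67997 = 53·1282 + 51
59: 67997 = 59·1152 + 29
61: 67997 = 61·1114 + 43
67: 67997 = 67·1014 + 59
71: 67997 = 71·957 + 50
73: 67997 = 73·931 + 34
79: 67997 = 79·860 + 57
83: 67997 = 83·819 + 20
89: 67997 = 89·764 + 1
97: 67997 = 97·701

97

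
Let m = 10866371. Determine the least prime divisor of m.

10866371 is odd.
Digit sum 32, not divisible by 3.
Ends in 1: not divisible by 5.
7: 10866371 = 7·1552338 + 5
11: 10866371 = 11·987851 + 10
13: 10866371 = 13·835874 + 9
17: 10866371 = 17·639198 + 5
19: 10866371 = 19·571914 + 5
23: 10866371 = 23·472450 + 21
29: 10866371 = 29·374702 + 13
31: 10866371 = 31·350528 + 3
37: 10866371 = 37·293685 + 26
41: 10866371 = 41·265033 + 18
43: 10866371 = 43·252706 + 13
47: 10866371 = 47·231199 + 18
53: 10866371 = 53·205025 + 46
59: 10866371 = 59·184175 + 46
61: 10866371 = 61·178137 + 14
67: 10866371 = 67·162184 + 43
71: 10866371 = 71·153047 + 34
73: 10866371 = 73·148854 + 29
79: 10866371 = 79·137549

79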